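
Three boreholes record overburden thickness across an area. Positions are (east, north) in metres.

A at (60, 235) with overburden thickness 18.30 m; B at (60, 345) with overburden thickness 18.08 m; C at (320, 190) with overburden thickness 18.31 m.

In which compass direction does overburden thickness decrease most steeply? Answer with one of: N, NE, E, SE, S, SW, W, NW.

N

Differences from A: to B (Δx, Δy, Δh) = (0, 110, -0.22); to C = (260, -45, +0.01).
Determinant of the coordinate differences = 0·(-45) − 260·110 = -28600.
∂d/∂x = [(-0.22)·(-45) − (+0.01)·110] / -28600 = -0.0003077
∂d/∂y = [0·(+0.01) − 260·(-0.22)] / -28600 = -0.002000
Steepest decrease is along −∇f = (+0.0003077 E, +0.002000 N) → north.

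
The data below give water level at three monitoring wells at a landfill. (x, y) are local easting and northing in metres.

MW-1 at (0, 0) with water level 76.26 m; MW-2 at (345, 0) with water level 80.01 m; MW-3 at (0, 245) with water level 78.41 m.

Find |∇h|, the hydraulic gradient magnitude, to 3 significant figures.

0.0140

∂h/∂x = (80.01 − 76.26) / (345 − 0) = +0.01087
∂h/∂y = (78.41 − 76.26) / (245 − 0) = +0.008776
|∇h| = √(0.01087² + 0.008776²) = 0.01397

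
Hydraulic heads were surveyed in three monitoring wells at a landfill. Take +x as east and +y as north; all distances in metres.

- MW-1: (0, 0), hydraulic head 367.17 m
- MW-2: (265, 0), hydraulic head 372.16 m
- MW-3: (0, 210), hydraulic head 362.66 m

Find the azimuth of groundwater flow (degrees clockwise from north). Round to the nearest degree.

∂h/∂x = (372.16 − 367.17) / (265 − 0) = +0.01883
∂h/∂y = (362.66 − 367.17) / (210 − 0) = -0.02148
Flow direction (−∇h) has components (-0.01883 E, +0.02148 N).
Azimuth = atan2(E, N) = atan2(-0.01883, +0.02148) = 318.8° ≈ 319°.

319°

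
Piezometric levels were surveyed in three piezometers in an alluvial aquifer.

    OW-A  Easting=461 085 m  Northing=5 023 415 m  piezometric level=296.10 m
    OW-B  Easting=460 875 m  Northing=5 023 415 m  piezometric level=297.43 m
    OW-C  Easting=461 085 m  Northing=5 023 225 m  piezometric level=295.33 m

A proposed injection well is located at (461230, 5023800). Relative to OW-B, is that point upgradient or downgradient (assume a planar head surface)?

downgradient

∂h/∂x = (297.43 − 296.10) / (460875 − 461085) = -0.006333
∂h/∂y = (295.33 − 296.10) / (5023225 − 5023415) = +0.004053
Head at (461230, 5023800) = 296.10 + (-0.006333)·(145) + (+0.004053)·(385) = 296.74 m.
That is lower than the 297.43 m at OW-B, so the point is downgradient.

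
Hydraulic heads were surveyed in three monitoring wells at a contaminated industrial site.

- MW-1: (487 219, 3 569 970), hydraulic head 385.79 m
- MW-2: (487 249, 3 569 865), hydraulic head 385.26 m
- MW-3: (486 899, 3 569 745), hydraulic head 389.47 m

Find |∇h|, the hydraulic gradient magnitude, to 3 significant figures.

0.0126

Three-point gradient (reference MW-1): Δ to MW-2 = (30, -105, -0.53), Δ to MW-3 = (-320, -225, +3.68).
∂h/∂x = -0.01253, ∂h/∂y = +0.001467 (det = -40350).
|∇h| = √(-0.01253² + 0.001467²) = 0.01262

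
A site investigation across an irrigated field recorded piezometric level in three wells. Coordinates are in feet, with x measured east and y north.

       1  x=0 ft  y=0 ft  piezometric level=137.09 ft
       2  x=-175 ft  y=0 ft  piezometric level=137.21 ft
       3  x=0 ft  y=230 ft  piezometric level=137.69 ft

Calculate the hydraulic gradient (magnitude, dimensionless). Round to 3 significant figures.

∂h/∂x = (137.21 − 137.09) / (-175 − 0) = -0.0006857
∂h/∂y = (137.69 − 137.09) / (230 − 0) = +0.002609
|∇h| = √(-0.0006857² + 0.002609²) = 0.002698

0.00270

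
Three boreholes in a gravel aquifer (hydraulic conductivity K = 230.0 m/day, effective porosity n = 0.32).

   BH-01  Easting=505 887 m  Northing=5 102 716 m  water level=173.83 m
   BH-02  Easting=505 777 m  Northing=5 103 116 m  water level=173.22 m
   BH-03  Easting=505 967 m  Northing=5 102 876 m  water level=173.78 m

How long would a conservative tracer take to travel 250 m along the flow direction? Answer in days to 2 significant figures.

180 days

Three-point gradient (reference BH-01): Δ to BH-02 = (-110, 400, -0.61), Δ to BH-03 = (80, 160, -0.05).
∂h/∂x = +0.001565, ∂h/∂y = -0.001095 (det = -49600).
|∇h| = √(0.001565² + -0.001095²) = 0.00191
Seepage velocity v = K·i/n = 230.0 × 0.00191 / 0.32 = 1.373 m/day.
t = 250 / 1.373 = 182.1 days.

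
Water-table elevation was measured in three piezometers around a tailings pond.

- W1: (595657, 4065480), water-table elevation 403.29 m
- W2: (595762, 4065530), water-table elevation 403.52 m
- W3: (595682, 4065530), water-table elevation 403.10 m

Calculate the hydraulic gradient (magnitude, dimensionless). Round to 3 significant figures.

0.00830

Differences from W1: to W2 (Δx, Δy, Δh) = (105, 50, +0.23); to W3 = (25, 50, -0.19).
Determinant of the coordinate differences = 105·50 − 25·50 = 4000.
∂h/∂x = [(+0.23)·50 − (-0.19)·50] / 4000 = +0.005250
∂h/∂y = [105·(-0.19) − 25·(+0.23)] / 4000 = -0.006425
|∇h| = √(0.005250² + -0.006425²) = 0.008297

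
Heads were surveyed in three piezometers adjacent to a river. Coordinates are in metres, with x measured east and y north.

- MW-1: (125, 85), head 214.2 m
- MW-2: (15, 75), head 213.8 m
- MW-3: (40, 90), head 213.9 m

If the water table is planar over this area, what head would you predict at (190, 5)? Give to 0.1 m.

Differences from MW-1: to MW-2 (Δx, Δy, Δh) = (-110, -10, -0.4); to MW-3 = (-85, 5, -0.3).
Solve a·Δx + b·Δy = Δh: det = (-110)·5 − (-85)·(-10) = -1400.
∂h/∂x = [(-0.4)·5 − (-0.3)·(-10)] / -1400 = +0.003571
∂h/∂y = [(-110)·(-0.3) − (-85)·(-0.4)] / -1400 = +0.0007143
h(190, 5) = 214.2 + (+0.003571)·(65) + (+0.0007143)·(-80) = 214.2 +0.232 -0.057 = 214.375 m.

214.4 m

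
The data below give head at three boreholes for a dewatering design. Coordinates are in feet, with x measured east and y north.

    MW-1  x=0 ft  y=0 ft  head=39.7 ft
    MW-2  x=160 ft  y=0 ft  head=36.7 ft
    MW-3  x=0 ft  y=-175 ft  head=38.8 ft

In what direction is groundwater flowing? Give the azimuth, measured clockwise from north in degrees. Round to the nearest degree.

∂h/∂x = (36.7 − 39.7) / (160 − 0) = -0.01875
∂h/∂y = (38.8 − 39.7) / (-175 − 0) = +0.005143
Flow direction (−∇h) has components (+0.01875 E, -0.005143 N).
Azimuth = atan2(E, N) = atan2(+0.01875, -0.005143) = 105.3° ≈ 105°.

105°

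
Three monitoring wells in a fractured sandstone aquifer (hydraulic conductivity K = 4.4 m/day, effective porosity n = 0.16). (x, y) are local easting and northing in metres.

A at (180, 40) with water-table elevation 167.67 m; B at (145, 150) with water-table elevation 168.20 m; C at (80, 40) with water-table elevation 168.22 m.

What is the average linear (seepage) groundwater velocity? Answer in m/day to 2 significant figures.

0.17 m/day

Three-point gradient (reference A): Δ to B = (-35, 110, +0.53), Δ to C = (-100, 0, +0.55).
∂h/∂x = -0.005500, ∂h/∂y = +0.003068 (det = 11000).
|∇h| = √(-0.005500² + 0.003068²) = 0.006298
Seepage velocity v = K·i/n = 4.4 × 0.006298 / 0.16 = 0.1732 m/day.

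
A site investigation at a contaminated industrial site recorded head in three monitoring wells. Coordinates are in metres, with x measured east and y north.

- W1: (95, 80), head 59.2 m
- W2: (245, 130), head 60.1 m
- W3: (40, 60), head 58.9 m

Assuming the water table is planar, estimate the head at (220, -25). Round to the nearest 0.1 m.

Taking W1 as reference: W2−W1 = (150, 50, +0.9); W3−W1 = (-55, -20, -0.3).
Determinant of the coordinate differences = 150·(-20) − (-55)·50 = -250.
∂h/∂x = [(+0.9)·(-20) − (-0.3)·50] / -250 = +0.01200
∂h/∂y = [150·(-0.3) − (-55)·(+0.9)] / -250 = -0.01800
h(220, -25) = 59.2 + (+0.01200)·(125) + (-0.01800)·(-105) = 59.2 +1.500 +1.890 = 62.590 m.

62.6 m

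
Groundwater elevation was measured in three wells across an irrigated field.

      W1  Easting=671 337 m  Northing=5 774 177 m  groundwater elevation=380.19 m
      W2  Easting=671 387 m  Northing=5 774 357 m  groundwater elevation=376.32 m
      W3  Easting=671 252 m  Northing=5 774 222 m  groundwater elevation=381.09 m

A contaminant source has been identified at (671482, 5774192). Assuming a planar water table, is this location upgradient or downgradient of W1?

With h = a·x + b·y + c and W1 as origin, the differences give:
  50·a + 180·b = -3.87
  (-85)·a + 45·b = +0.90
Eliminate b (×45 and ×180, subtract): 17550·a = -336.150 → a = ∂h/∂x = -0.01915
Back-substitute: b = ∂h/∂y = -0.01618.
Head at (671482, 5774192) = 380.19 + (-0.01915)·(145) + (-0.01618)·(15) = 377.17 m.
That is lower than the 380.19 m at W1, so the point is downgradient.

downgradient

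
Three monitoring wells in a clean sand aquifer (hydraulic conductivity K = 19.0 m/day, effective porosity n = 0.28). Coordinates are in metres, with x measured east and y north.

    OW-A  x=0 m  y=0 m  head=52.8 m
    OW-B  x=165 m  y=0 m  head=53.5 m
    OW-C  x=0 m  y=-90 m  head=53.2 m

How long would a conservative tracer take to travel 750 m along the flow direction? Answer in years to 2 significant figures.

4.9 years

∂h/∂x = (53.5 − 52.8) / (165 − 0) = +0.004242
∂h/∂y = (53.2 − 52.8) / (-90 − 0) = -0.004444
|∇h| = √(0.004242² + -0.004444²) = 0.006144
Seepage velocity v = K·i/n = 19.0 × 0.006144 / 0.28 = 0.4169 m/day.
t = 750 / 0.4169 = 1799 days = 4.93 years.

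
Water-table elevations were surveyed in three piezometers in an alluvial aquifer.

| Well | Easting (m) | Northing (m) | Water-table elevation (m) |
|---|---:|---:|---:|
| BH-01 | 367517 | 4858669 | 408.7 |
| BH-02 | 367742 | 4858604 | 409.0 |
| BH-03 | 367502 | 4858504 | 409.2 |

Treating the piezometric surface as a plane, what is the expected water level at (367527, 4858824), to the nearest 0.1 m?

Three-point gradient (reference BH-01): Δ to BH-02 = (225, -65, +0.3), Δ to BH-03 = (-15, -165, +0.5).
∂h/∂x = +0.0004462, ∂h/∂y = -0.003071 (det = -38100).
h(367527, 4858824) = 408.7 + (+0.0004462)·(10) + (-0.003071)·(155) = 408.7 +0.004 -0.476 = 408.228 m.

408.2 m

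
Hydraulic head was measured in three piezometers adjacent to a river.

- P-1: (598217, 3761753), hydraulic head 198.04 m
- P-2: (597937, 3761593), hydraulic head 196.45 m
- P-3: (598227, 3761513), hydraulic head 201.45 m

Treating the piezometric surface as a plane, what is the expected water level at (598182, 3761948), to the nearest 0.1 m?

194.9 m

With h = a·x + b·y + c and P-1 as origin, the differences give:
  (-280)·a + (-160)·b = -1.59
  10·a + (-240)·b = +3.41
Eliminate b (×(-240) and ×(-160), subtract): 68800·a = 927.200 → a = ∂h/∂x = +0.01348
Back-substitute: b = ∂h/∂y = -0.01365.
h(598182, 3761948) = 198.04 + (+0.01348)·(-35) + (-0.01365)·(195) = 198.04 -0.472 -2.661 = 194.907 m.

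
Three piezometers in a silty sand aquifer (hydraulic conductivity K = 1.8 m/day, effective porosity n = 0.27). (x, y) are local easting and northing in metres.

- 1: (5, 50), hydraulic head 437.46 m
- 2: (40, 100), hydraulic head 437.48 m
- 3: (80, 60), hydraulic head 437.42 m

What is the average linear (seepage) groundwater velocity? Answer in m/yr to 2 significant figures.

2.6 m/yr

Differences from 1: to 2 (Δx, Δy, Δh) = (35, 50, +0.02); to 3 = (75, 10, -0.04).
Determinant of the coordinate differences = 35·10 − 75·50 = -3400.
∂h/∂x = [(+0.02)·10 − (-0.04)·50] / -3400 = -0.0006471
∂h/∂y = [35·(-0.04) − 75·(+0.02)] / -3400 = +0.0008529
|∇h| = √(-0.0006471² + 0.0008529²) = 0.001071
Seepage velocity v = K·i/n = 1.8 × 0.001071 / 0.27 = 0.00714 m/day = 2.608 m/yr.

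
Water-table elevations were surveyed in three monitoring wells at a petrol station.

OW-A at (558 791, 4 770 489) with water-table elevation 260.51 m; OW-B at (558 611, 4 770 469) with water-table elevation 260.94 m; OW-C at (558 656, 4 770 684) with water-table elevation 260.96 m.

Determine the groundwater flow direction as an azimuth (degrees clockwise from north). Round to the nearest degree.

104°

Differences from OW-A: to OW-B (Δx, Δy, Δh) = (-180, -20, +0.43); to OW-C = (-135, 195, +0.45).
Determinant of the coordinate differences = (-180)·195 − (-135)·(-20) = -37800.
∂h/∂x = [(+0.43)·195 − (+0.45)·(-20)] / -37800 = -0.002456
∂h/∂y = [(-180)·(+0.45) − (-135)·(+0.43)] / -37800 = +0.0006071
Flow direction (−∇h) has components (+0.002456 E, -0.0006071 N).
Azimuth = atan2(E, N) = atan2(+0.002456, -0.0006071) = 103.9° ≈ 104°.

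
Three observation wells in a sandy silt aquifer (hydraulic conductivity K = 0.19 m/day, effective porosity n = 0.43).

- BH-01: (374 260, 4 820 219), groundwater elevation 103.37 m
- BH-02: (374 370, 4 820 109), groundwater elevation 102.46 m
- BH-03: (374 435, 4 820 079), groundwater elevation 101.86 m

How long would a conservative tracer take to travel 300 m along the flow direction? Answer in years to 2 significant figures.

Three-point gradient (reference BH-01): Δ to BH-02 = (110, -110, -0.91), Δ to BH-03 = (175, -140, -1.51).
∂h/∂x = -0.01005, ∂h/∂y = -0.001779 (det = 3850).
|∇h| = √(-0.01005² + -0.001779²) = 0.01021
Seepage velocity v = K·i/n = 0.19 × 0.01021 / 0.43 = 0.004511 m/day.
t = 300 / 0.004511 = 6.65e+04 days = 182 years.

180 years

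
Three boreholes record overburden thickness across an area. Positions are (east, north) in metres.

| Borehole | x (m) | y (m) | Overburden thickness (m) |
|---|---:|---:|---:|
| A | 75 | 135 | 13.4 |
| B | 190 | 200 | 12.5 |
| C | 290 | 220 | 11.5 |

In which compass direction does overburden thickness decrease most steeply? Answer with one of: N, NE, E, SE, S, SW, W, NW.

SE

Differences from A: to B (Δx, Δy, Δh) = (115, 65, -0.9); to C = (215, 85, -1.9).
Solve a·Δx + b·Δy = Δd: det = 115·85 − 215·65 = -4200.
∂d/∂x = [(-0.9)·85 − (-1.9)·65] / -4200 = -0.01119
∂d/∂y = [115·(-1.9) − 215·(-0.9)] / -4200 = +0.005952
Steepest decrease is along −∇f = (+0.01119 E, -0.005952 N) → southeast.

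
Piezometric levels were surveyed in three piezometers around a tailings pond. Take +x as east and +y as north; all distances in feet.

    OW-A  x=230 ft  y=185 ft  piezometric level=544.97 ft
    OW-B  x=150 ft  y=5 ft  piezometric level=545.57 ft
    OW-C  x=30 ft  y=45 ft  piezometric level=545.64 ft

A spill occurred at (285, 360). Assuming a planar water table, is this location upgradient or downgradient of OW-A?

downgradient

Three-point gradient (reference OW-A): Δ to OW-B = (-80, -180, +0.60), Δ to OW-C = (-200, -140, +0.67).
∂h/∂x = -0.001476, ∂h/∂y = -0.002677 (det = -24800).
Head at (285, 360) = 544.97 + (-0.001476)·(55) + (-0.002677)·(175) = 544.42 ft.
That is lower than the 544.97 ft at OW-A, so the point is downgradient.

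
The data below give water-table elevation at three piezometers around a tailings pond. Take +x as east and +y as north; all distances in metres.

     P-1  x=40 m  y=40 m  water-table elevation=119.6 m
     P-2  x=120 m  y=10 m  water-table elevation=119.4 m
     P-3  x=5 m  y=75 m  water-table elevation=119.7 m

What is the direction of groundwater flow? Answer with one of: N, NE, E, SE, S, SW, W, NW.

Differences from P-1: to P-2 (Δx, Δy, Δh) = (80, -30, -0.2); to P-3 = (-35, 35, +0.1).
Solve a·Δx + b·Δy = Δh: det = 80·35 − (-35)·(-30) = 1750.
∂h/∂x = [(-0.2)·35 − (+0.1)·(-30)] / 1750 = -0.002286
∂h/∂y = [80·(+0.1) − (-35)·(-0.2)] / 1750 = +0.0005714
Flow = −∇h = (+0.002286 east, -0.0005714 north), which points east.

E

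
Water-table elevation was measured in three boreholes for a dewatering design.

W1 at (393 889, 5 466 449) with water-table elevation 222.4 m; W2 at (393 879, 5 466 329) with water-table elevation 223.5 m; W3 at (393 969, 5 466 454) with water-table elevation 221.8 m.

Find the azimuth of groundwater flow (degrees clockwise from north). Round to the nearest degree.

039°

Taking W1 as reference: W2−W1 = (-10, -120, +1.1); W3−W1 = (80, 5, -0.6).
Solve a·Δx + b·Δy = Δh: det = (-10)·5 − 80·(-120) = 9550.
∂h/∂x = [(+1.1)·5 − (-0.6)·(-120)] / 9550 = -0.006963
∂h/∂y = [(-10)·(-0.6) − 80·(+1.1)] / 9550 = -0.008586
Flow direction (−∇h) has components (+0.006963 E, +0.008586 N).
Azimuth = atan2(E, N) = atan2(+0.006963, +0.008586) = 39.0° ≈ 039°.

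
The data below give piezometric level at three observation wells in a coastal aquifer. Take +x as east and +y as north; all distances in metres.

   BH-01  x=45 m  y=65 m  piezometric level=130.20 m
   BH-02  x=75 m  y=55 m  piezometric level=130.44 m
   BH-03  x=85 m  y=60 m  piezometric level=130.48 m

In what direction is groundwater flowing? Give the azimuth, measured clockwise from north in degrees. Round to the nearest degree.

307°

With h = a·x + b·y + c and BH-01 as origin, the differences give:
  30·a + (-10)·b = +0.24
  40·a + (-5)·b = +0.28
Eliminate b (×(-5) and ×(-10), subtract): 250·a = 1.600 → a = ∂h/∂x = +0.006400
Back-substitute: b = ∂h/∂y = -0.004800.
Flow direction (−∇h) has components (-0.006400 E, +0.004800 N).
Azimuth = atan2(E, N) = atan2(-0.006400, +0.004800) = 306.9° ≈ 307°.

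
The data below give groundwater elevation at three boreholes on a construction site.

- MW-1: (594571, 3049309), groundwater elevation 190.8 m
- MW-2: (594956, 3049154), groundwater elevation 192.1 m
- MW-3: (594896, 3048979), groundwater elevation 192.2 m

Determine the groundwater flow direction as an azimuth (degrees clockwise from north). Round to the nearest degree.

299°

Differences from MW-1: to MW-2 (Δx, Δy, Δh) = (385, -155, +1.3); to MW-3 = (325, -330, +1.4).
Solve a·Δx + b·Δy = Δh: det = 385·(-330) − 325·(-155) = -76675.
∂h/∂x = [(+1.3)·(-330) − (+1.4)·(-155)] / -76675 = +0.002765
∂h/∂y = [385·(+1.4) − 325·(+1.3)] / -76675 = -0.001519
Flow direction (−∇h) has components (-0.002765 E, +0.001519 N).
Azimuth = atan2(E, N) = atan2(-0.002765, +0.001519) = 298.8° ≈ 299°.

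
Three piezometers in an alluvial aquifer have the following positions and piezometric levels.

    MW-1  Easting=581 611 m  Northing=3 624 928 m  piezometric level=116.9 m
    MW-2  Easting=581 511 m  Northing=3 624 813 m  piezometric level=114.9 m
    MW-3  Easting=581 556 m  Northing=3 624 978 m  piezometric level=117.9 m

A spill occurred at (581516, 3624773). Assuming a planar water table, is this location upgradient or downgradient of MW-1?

downgradient

Taking MW-1 as reference: MW-2−MW-1 = (-100, -115, -2.0); MW-3−MW-1 = (-55, 50, +1.0).
Determinant of the coordinate differences = (-100)·50 − (-55)·(-115) = -11325.
∂h/∂x = [(-2.0)·50 − (+1.0)·(-115)] / -11325 = -0.001325
∂h/∂y = [(-100)·(+1.0) − (-55)·(-2.0)] / -11325 = +0.01854
Head at (581516, 3624773) = 116.9 + (-0.001325)·(-95) + (+0.01854)·(-155) = 114.15 m.
That is lower than the 116.9 m at MW-1, so the point is downgradient.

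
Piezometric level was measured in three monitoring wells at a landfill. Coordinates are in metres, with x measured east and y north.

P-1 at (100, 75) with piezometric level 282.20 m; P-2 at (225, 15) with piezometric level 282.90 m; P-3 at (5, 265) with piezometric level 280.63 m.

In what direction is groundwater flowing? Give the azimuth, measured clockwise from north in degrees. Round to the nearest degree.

343°

Differences from P-1: to P-2 (Δx, Δy, Δh) = (125, -60, +0.70); to P-3 = (-95, 190, -1.57).
Solve a·Δx + b·Δy = Δh: det = 125·190 − (-95)·(-60) = 18050.
∂h/∂x = [(+0.70)·190 − (-1.57)·(-60)] / 18050 = +0.002150
∂h/∂y = [125·(-1.57) − (-95)·(+0.70)] / 18050 = -0.007188
Flow direction (−∇h) has components (-0.002150 E, +0.007188 N).
Azimuth = atan2(E, N) = atan2(-0.002150, +0.007188) = 343.4° ≈ 343°.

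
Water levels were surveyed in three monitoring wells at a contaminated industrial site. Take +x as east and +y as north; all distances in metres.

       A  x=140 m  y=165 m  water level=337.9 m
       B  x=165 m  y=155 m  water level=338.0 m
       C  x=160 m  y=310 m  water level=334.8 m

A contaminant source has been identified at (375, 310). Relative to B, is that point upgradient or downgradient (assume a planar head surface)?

downgradient

Taking A as reference: B−A = (25, -10, +0.1); C−A = (20, 145, -3.1).
Determinant of the coordinate differences = 25·145 − 20·(-10) = 3825.
∂h/∂x = [(+0.1)·145 − (-3.1)·(-10)] / 3825 = -0.004314
∂h/∂y = [25·(-3.1) − 20·(+0.1)] / 3825 = -0.02078
Head at (375, 310) = 337.9 + (-0.004314)·(235) + (-0.02078)·(145) = 333.87 m.
That is lower than the 338.0 m at B, so the point is downgradient.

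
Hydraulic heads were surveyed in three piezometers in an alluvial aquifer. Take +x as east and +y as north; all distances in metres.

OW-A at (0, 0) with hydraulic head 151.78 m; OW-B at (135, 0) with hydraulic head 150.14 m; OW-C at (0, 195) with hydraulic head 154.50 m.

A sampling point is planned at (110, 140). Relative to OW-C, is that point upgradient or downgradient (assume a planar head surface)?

∂h/∂x = (150.14 − 151.78) / (135 − 0) = -0.01215
∂h/∂y = (154.50 − 151.78) / (195 − 0) = +0.01395
Head at (110, 140) = 151.78 + (-0.01215)·(110) + (+0.01395)·(140) = 152.40 m.
That is lower than the 154.50 m at OW-C, so the point is downgradient.

downgradient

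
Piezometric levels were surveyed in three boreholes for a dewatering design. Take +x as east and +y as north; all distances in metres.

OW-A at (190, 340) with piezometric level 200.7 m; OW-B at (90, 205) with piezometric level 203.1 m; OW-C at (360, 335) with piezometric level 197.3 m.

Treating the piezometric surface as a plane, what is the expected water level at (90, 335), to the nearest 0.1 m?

202.7 m

Three-point gradient (reference OW-A): Δ to OW-B = (-100, -135, +2.4), Δ to OW-C = (170, -5, -3.4).
∂h/∂x = -0.02009, ∂h/∂y = -0.002900 (det = 23450).
h(90, 335) = 200.7 + (-0.02009)·(-100) + (-0.002900)·(-5) = 200.7 +2.009 +0.014 = 202.723 m.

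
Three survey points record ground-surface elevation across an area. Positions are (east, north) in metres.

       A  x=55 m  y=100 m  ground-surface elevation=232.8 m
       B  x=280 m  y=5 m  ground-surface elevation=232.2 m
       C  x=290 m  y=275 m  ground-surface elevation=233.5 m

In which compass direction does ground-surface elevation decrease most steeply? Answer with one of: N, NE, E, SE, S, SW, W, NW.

S

With z = a·x + b·y + c and A as origin, the differences give:
  225·a + (-95)·b = -0.6
  235·a + 175·b = +0.7
Eliminate b (×175 and ×(-95), subtract): 61700·a = -38.50 → a = ∂z/∂x = -0.0006240
Back-substitute: b = ∂z/∂y = +0.004838.
Steepest decrease is along −∇f = (+0.0006240 E, -0.004838 N) → south.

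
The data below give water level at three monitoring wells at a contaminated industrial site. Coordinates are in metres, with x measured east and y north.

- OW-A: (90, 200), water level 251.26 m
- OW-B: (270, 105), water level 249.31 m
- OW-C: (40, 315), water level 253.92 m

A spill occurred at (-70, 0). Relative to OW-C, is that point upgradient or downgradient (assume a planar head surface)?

downgradient

Taking OW-A as reference: OW-B−OW-A = (180, -95, -1.95); OW-C−OW-A = (-50, 115, +2.66).
Solve a·Δx + b·Δy = Δh: det = 180·115 − (-50)·(-95) = 15950.
∂h/∂x = [(-1.95)·115 − (+2.66)·(-95)] / 15950 = +0.001784
∂h/∂y = [180·(+2.66) − (-50)·(-1.95)] / 15950 = +0.02391
Head at (-70, 0) = 251.26 + (+0.001784)·(-160) + (+0.02391)·(-200) = 246.19 m.
That is lower than the 253.92 m at OW-C, so the point is downgradient.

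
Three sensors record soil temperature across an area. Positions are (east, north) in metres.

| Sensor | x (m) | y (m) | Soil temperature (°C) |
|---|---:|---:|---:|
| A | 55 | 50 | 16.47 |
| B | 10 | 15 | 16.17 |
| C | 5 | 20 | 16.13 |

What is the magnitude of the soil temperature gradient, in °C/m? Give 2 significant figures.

0.0073 °C/m

Taking A as reference: B−A = (-45, -35, -0.30); C−A = (-50, -30, -0.34).
Determinant of the coordinate differences = (-45)·(-30) − (-50)·(-35) = -400.
∂T/∂x = [(-0.30)·(-30) − (-0.34)·(-35)] / -400 = +0.007250
∂T/∂y = [(-45)·(-0.34) − (-50)·(-0.30)] / -400 = -0.0007500
|∇f| = √(0.007250² + -0.0007500²) = 0.007289 °C/m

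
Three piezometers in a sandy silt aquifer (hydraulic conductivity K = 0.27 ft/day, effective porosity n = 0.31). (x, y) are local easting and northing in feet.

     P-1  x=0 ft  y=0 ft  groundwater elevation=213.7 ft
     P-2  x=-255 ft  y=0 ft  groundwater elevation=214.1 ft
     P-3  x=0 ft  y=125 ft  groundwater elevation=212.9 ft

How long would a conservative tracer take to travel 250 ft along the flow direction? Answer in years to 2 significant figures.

∂h/∂x = (214.1 − 213.7) / (-255 − 0) = -0.001569
∂h/∂y = (212.9 − 213.7) / (125 − 0) = -0.006400
|∇h| = √(-0.001569² + -0.006400²) = 0.00659
Seepage velocity v = K·i/n = 0.27 × 0.00659 / 0.31 = 0.00574 ft/day.
t = 250 / 0.00574 = 4.355e+04 days = 119 years.

120 years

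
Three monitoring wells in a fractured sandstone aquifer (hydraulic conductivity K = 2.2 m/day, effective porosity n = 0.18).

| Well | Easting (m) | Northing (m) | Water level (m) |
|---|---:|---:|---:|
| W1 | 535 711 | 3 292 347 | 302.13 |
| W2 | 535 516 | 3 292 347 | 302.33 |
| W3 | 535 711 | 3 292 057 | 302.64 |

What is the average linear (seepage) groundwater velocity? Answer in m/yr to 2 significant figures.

∂h/∂x = (302.33 − 302.13) / (535516 − 535711) = -0.001026
∂h/∂y = (302.64 − 302.13) / (3292057 − 3292347) = -0.001759
|∇h| = √(-0.001026² + -0.001759²) = 0.002036
Seepage velocity v = K·i/n = 2.2 × 0.002036 / 0.18 = 0.02488 m/day = 9.087 m/yr.

9.1 m/yr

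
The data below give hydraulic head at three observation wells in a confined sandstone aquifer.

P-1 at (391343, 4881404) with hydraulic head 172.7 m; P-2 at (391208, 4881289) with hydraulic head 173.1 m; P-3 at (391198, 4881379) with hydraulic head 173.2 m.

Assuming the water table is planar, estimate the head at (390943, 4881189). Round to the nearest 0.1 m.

Taking P-1 as reference: P-2−P-1 = (-135, -115, +0.4); P-3−P-1 = (-145, -25, +0.5).
Solve a·Δx + b·Δy = Δh: det = (-135)·(-25) − (-145)·(-115) = -13300.
∂h/∂x = [(+0.4)·(-25) − (+0.5)·(-115)] / -13300 = -0.003571
∂h/∂y = [(-135)·(+0.5) − (-145)·(+0.4)] / -13300 = +0.0007143
h(390943, 4881189) = 172.7 + (-0.003571)·(-400) + (+0.0007143)·(-215) = 172.7 +1.429 -0.154 = 173.975 m.

174.0 m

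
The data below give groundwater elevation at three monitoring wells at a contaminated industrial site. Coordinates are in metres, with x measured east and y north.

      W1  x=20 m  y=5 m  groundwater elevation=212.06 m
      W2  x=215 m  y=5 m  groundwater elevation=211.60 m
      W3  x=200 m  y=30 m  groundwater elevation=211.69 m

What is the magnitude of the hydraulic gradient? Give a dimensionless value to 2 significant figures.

0.0032

With h = a·x + b·y + c and W1 as origin, the differences give:
  195·a + 0·b = -0.46
  180·a + 25·b = -0.37
Eliminate b (×25 and ×0, subtract): 4875·a = -11.500 → a = ∂h/∂x = -0.002359
Back-substitute: b = ∂h/∂y = +0.002185.
|∇h| = √(-0.002359² + 0.002185²) = 0.003215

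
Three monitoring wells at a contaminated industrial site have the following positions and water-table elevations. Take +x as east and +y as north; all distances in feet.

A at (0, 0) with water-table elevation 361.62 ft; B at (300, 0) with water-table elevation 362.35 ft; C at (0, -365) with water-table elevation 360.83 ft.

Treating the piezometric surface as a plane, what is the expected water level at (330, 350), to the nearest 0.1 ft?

363.2 ft

∂h/∂x = (362.35 − 361.62) / (300 − 0) = +0.002433
∂h/∂y = (360.83 − 361.62) / (-365 − 0) = +0.002164
h(330, 350) = 361.62 + (+0.002433)·(330) + (+0.002164)·(350) = 361.62 +0.803 +0.758 = 363.181 ft.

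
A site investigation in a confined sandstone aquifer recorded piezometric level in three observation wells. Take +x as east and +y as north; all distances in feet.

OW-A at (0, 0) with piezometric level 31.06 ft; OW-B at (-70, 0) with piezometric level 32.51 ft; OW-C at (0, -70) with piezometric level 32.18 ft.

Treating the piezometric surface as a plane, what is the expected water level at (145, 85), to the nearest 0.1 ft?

∂h/∂x = (32.51 − 31.06) / (-70 − 0) = -0.02071
∂h/∂y = (32.18 − 31.06) / (-70 − 0) = -0.01600
h(145, 85) = 31.06 + (-0.02071)·(145) + (-0.01600)·(85) = 31.06 -3.004 -1.360 = 26.696 ft.

26.7 ft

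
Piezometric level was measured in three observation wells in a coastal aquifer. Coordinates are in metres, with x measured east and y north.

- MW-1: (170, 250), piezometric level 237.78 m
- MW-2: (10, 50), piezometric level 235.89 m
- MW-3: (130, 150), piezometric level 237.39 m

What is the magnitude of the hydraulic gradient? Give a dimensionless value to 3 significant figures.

0.0140

Differences from MW-1: to MW-2 (Δx, Δy, Δh) = (-160, -200, -1.89); to MW-3 = (-40, -100, -0.39).
Determinant of the coordinate differences = (-160)·(-100) − (-40)·(-200) = 8000.
∂h/∂x = [(-1.89)·(-100) − (-0.39)·(-200)] / 8000 = +0.01387
∂h/∂y = [(-160)·(-0.39) − (-40)·(-1.89)] / 8000 = -0.001650
|∇h| = √(0.01387² + -0.001650²) = 0.01397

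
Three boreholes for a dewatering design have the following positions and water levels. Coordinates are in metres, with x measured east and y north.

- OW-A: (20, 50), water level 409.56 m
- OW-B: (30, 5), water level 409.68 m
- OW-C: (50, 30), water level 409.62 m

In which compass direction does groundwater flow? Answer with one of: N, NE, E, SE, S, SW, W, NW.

Three-point gradient (reference OW-A): Δ to OW-B = (10, -45, +0.12), Δ to OW-C = (30, -20, +0.06).
∂h/∂x = +0.0002609, ∂h/∂y = -0.002609 (det = 1150).
Flow = −∇h = (-0.0002609 east, +0.002609 north), which points north.

N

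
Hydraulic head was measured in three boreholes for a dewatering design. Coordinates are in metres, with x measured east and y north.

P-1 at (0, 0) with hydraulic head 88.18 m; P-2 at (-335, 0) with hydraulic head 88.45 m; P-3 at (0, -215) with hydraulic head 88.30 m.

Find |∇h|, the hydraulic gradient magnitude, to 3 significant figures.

0.000980

∂h/∂x = (88.45 − 88.18) / (-335 − 0) = -0.0008060
∂h/∂y = (88.30 − 88.18) / (-215 − 0) = -0.0005581
|∇h| = √(-0.0008060² + -0.0005581²) = 0.0009804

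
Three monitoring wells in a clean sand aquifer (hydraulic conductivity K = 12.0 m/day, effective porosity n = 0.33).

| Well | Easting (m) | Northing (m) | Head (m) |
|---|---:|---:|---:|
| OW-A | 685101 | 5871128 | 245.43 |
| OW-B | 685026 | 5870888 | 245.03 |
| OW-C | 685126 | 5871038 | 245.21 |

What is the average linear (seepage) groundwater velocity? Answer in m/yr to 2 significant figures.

33 m/yr

Differences from OW-A: to OW-B (Δx, Δy, Δh) = (-75, -240, -0.40); to OW-C = (25, -90, -0.22).
Determinant of the coordinate differences = (-75)·(-90) − 25·(-240) = 12750.
∂h/∂x = [(-0.40)·(-90) − (-0.22)·(-240)] / 12750 = -0.001318
∂h/∂y = [(-75)·(-0.22) − 25·(-0.40)] / 12750 = +0.002078
|∇h| = √(-0.001318² + 0.002078²) = 0.002461
Seepage velocity v = K·i/n = 12.0 × 0.002461 / 0.33 = 0.08949 m/day = 32.69 m/yr.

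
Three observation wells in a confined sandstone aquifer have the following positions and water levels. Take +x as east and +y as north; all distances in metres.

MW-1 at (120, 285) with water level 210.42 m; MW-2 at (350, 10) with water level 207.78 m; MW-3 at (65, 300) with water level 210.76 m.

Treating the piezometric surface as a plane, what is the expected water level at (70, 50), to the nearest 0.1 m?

209.3 m

Taking MW-1 as reference: MW-2−MW-1 = (230, -275, -2.64); MW-3−MW-1 = (-55, 15, +0.34).
Determinant of the coordinate differences = 230·15 − (-55)·(-275) = -11675.
∂h/∂x = [(-2.64)·15 − (+0.34)·(-275)] / -11675 = -0.004617
∂h/∂y = [230·(+0.34) − (-55)·(-2.64)] / -11675 = +0.005739
h(70, 50) = 210.42 + (-0.004617)·(-50) + (+0.005739)·(-235) = 210.42 +0.231 -1.349 = 209.302 m.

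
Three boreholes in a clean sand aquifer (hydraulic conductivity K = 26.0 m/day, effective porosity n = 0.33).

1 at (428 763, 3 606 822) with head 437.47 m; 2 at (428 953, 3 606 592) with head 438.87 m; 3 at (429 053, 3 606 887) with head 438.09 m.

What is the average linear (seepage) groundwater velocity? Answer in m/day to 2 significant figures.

0.37 m/day

Differences from 1: to 2 (Δx, Δy, Δh) = (190, -230, +1.40); to 3 = (290, 65, +0.62).
Solve a·Δx + b·Δy = Δh: det = 190·65 − 290·(-230) = 79050.
∂h/∂x = [(+1.40)·65 − (+0.62)·(-230)] / 79050 = +0.002955
∂h/∂y = [190·(+0.62) − 290·(+1.40)] / 79050 = -0.003646
|∇h| = √(0.002955² + -0.003646²) = 0.004693
Seepage velocity v = K·i/n = 26.0 × 0.004693 / 0.33 = 0.3698 m/day.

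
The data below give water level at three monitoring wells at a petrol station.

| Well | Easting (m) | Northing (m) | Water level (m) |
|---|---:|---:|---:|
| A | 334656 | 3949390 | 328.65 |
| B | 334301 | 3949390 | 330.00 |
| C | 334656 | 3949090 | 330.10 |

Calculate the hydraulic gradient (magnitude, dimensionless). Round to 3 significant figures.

∂h/∂x = (330.00 − 328.65) / (334301 − 334656) = -0.003803
∂h/∂y = (330.10 − 328.65) / (3949090 − 3949390) = -0.004833
|∇h| = √(-0.003803² + -0.004833²) = 0.00615

0.00615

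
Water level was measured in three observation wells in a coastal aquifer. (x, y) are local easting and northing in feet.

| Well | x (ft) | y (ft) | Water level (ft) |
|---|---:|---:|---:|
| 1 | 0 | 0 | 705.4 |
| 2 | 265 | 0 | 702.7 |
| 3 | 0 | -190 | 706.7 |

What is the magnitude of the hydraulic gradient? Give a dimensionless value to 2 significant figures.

0.012

∂h/∂x = (702.7 − 705.4) / (265 − 0) = -0.01019
∂h/∂y = (706.7 − 705.4) / (-190 − 0) = -0.006842
|∇h| = √(-0.01019² + -0.006842²) = 0.01227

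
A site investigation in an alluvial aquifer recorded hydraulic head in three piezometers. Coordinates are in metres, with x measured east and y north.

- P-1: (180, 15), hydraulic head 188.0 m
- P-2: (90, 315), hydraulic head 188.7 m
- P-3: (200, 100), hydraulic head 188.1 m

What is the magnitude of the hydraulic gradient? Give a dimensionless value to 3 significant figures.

0.00274

Differences from P-1: to P-2 (Δx, Δy, Δh) = (-90, 300, +0.7); to P-3 = (20, 85, +0.1).
Determinant of the coordinate differences = (-90)·85 − 20·300 = -13650.
∂h/∂x = [(+0.7)·85 − (+0.1)·300] / -13650 = -0.002161
∂h/∂y = [(-90)·(+0.1) − 20·(+0.7)] / -13650 = +0.001685
|∇h| = √(-0.002161² + 0.001685²) = 0.00274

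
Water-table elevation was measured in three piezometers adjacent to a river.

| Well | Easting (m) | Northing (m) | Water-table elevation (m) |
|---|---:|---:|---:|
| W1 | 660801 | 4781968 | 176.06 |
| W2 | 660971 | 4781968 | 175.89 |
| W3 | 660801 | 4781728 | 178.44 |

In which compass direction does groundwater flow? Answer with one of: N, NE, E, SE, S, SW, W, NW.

∂h/∂x = (175.89 − 176.06) / (660971 − 660801) = -0.001000
∂h/∂y = (178.44 − 176.06) / (4781728 − 4781968) = -0.009917
Flow = −∇h = (+0.001000 east, +0.009917 north), which points north.

N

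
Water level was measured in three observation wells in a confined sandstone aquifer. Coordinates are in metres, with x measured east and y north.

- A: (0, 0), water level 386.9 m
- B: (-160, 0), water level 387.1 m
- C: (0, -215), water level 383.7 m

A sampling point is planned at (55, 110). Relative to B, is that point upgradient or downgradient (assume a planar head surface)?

upgradient

∂h/∂x = (387.1 − 386.9) / (-160 − 0) = -0.001250
∂h/∂y = (383.7 − 386.9) / (-215 − 0) = +0.01488
Head at (55, 110) = 386.9 + (-0.001250)·(55) + (+0.01488)·(110) = 388.47 m.
That is higher than the 387.1 m at B, so the point is upgradient.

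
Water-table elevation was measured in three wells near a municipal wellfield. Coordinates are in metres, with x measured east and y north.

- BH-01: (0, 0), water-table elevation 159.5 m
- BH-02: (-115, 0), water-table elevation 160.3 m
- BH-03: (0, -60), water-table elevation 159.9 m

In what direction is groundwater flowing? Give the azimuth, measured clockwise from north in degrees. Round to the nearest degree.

∂h/∂x = (160.3 − 159.5) / (-115 − 0) = -0.006957
∂h/∂y = (159.9 − 159.5) / (-60 − 0) = -0.006667
Flow direction (−∇h) has components (+0.006957 E, +0.006667 N).
Azimuth = atan2(E, N) = atan2(+0.006957, +0.006667) = 46.2° ≈ 046°.

046°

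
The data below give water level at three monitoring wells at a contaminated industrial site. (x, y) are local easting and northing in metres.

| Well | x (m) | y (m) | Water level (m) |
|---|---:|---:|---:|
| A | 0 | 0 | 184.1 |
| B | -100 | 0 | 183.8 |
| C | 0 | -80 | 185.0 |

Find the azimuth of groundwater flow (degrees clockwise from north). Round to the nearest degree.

∂h/∂x = (183.8 − 184.1) / (-100 − 0) = +0.003000
∂h/∂y = (185.0 − 184.1) / (-80 − 0) = -0.01125
Flow direction (−∇h) has components (-0.003000 E, +0.01125 N).
Azimuth = atan2(E, N) = atan2(-0.003000, +0.01125) = 345.1° ≈ 345°.

345°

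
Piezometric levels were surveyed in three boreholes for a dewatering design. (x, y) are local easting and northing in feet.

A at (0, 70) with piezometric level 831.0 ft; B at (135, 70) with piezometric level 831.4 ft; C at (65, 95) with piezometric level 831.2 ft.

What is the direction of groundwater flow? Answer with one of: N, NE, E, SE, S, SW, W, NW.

W

Differences from A: to B (Δx, Δy, Δh) = (135, 0, +0.4); to C = (65, 25, +0.2).
Determinant of the coordinate differences = 135·25 − 65·0 = 3375.
∂h/∂x = [(+0.4)·25 − (+0.2)·0] / 3375 = +0.002963
∂h/∂y = [135·(+0.2) − 65·(+0.4)] / 3375 = +0.0002963
Flow = −∇h = (-0.002963 east, -0.0002963 north), which points west.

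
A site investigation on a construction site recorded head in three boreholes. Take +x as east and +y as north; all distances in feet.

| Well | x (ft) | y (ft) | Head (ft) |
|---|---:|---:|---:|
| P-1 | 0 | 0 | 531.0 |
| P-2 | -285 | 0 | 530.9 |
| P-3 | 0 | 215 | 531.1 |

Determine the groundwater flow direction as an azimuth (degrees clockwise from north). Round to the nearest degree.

∂h/∂x = (530.9 − 531.0) / (-285 − 0) = +0.0003509
∂h/∂y = (531.1 − 531.0) / (215 − 0) = +0.0004651
Flow direction (−∇h) has components (-0.0003509 E, -0.0004651 N).
Azimuth = atan2(E, N) = atan2(-0.0003509, -0.0004651) = 217.0° ≈ 217°.

217°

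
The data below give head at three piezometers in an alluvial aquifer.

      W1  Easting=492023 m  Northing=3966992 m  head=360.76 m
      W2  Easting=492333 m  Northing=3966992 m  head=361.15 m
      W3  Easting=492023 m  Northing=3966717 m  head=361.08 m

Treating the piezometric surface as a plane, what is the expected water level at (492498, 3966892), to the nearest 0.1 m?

361.5 m

∂h/∂x = (361.15 − 360.76) / (492333 − 492023) = +0.001258
∂h/∂y = (361.08 − 360.76) / (3966717 − 3966992) = -0.001164
h(492498, 3966892) = 360.76 + (+0.001258)·(475) + (-0.001164)·(-100) = 360.76 +0.598 +0.116 = 361.474 m.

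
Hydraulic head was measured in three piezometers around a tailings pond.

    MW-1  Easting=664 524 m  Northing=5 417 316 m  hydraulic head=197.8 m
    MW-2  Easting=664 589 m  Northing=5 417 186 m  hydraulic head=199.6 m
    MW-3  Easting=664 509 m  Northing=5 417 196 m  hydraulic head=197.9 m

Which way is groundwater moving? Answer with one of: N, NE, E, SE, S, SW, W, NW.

W

Taking MW-1 as reference: MW-2−MW-1 = (65, -130, +1.8); MW-3−MW-1 = (-15, -120, +0.1).
Determinant of the coordinate differences = 65·(-120) − (-15)·(-130) = -9750.
∂h/∂x = [(+1.8)·(-120) − (+0.1)·(-130)] / -9750 = +0.02082
∂h/∂y = [65·(+0.1) − (-15)·(+1.8)] / -9750 = -0.003436
Flow = −∇h = (-0.02082 east, +0.003436 north), which points west.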